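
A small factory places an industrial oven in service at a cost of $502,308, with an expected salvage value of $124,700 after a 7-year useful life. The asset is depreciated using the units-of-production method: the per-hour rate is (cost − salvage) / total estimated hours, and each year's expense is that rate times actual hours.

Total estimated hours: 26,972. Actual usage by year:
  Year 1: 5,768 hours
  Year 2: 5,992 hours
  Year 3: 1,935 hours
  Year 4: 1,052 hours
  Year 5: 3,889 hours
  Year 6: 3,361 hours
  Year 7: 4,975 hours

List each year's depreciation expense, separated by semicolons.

$80,752; $83,888; $27,090; $14,728; $54,446; $47,054; $69,650

Depreciable base = $502,308 − $124,700 = $377,608.
Rate = $377,608 / 26,972 hours = $14 per hour.
Year 1: 5,768 × $14 = $80,752. Book value $421,556.
Year 2: 5,992 × $14 = $83,888. Book value $337,668.
Year 3: 1,935 × $14 = $27,090. Book value $310,578.
Year 4: 1,052 × $14 = $14,728. Book value $295,850.
Year 5: 3,889 × $14 = $54,446. Book value $241,404.
Year 6: 3,361 × $14 = $47,054. Book value $194,350.
Year 7: 4,975 × $14 = $69,650. Book value $124,700.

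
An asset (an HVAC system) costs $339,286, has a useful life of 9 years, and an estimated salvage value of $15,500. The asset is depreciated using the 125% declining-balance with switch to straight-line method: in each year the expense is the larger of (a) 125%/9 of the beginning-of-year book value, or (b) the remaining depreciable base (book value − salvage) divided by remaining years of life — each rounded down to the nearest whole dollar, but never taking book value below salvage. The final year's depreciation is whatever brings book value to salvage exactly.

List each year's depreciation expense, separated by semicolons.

Depreciable base = $339,286 − $15,500 = $323,786.
Year 1: DB = ⌊$339,286 × 125%/9⌋ = $47,123; SL = ⌊$323,786/9⌋ = $35,976 → take DB $47,123. Book value $292,163.
Year 2: DB = ⌊$292,163 × 125%/9⌋ = $40,578; SL = ⌊$276,663/8⌋ = $34,582 → take DB $40,578. Book value $251,585.
Year 3: DB = ⌊$251,585 × 125%/9⌋ = $34,942; SL = ⌊$236,085/7⌋ = $33,726 → take DB $34,942. Book value $216,643.
Year 4: DB = ⌊$216,643 × 125%/9⌋ = $30,089; SL = ⌊$201,143/6⌋ = $33,523 → take SL $33,523. Book value $183,120.
Year 5: DB = ⌊$183,120 × 125%/9⌋ = $25,433; SL = ⌊$167,620/5⌋ = $33,524 → take SL $33,524. Book value $149,596.
Year 6: DB = ⌊$149,596 × 125%/9⌋ = $20,777; SL = ⌊$134,096/4⌋ = $33,524 → take SL $33,524. Book value $116,072.
Year 7: DB = ⌊$116,072 × 125%/9⌋ = $16,121; SL = ⌊$100,572/3⌋ = $33,524 → take SL $33,524. Book value $82,548.
Year 8: DB = ⌊$82,548 × 125%/9⌋ = $11,465; SL = ⌊$67,048/2⌋ = $33,524 → take SL $33,524. Book value $49,024.
Year 9 (final): $49,024 − $15,500 = $33,524. Book value $15,500.

$47,123; $40,578; $34,942; $33,523; $33,524; $33,524; $33,524; $33,524; $33,524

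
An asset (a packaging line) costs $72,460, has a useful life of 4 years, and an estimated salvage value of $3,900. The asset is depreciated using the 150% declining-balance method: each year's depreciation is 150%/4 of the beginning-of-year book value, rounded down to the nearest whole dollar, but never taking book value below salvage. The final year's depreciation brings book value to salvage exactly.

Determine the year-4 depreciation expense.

Depreciable base = $72,460 − $3,900 = $68,560.
Year 1: ⌊$72,460 × 150%/4⌋ = $27,172. Book value $45,288.
Year 2: ⌊$45,288 × 150%/4⌋ = $16,983. Book value $28,305.
Year 3: ⌊$28,305 × 150%/4⌋ = $10,614. Book value $17,691.
Year 4 (final): $17,691 − $3,900 = $13,791. Book value $3,900.

$13,791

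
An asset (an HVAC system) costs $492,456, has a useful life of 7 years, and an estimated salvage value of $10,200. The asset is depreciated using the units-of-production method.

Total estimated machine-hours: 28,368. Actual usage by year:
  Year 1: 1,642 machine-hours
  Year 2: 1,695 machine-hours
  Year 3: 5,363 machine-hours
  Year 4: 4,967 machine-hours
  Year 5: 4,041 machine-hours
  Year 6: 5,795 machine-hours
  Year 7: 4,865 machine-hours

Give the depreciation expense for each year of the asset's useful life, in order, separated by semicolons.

Depreciable base = $492,456 − $10,200 = $482,256.
Rate = $482,256 / 28,368 machine-hours = $17 per machine-hour.
Year 1: 1,642 × $17 = $27,914. Book value $464,542.
Year 2: 1,695 × $17 = $28,815. Book value $435,727.
Year 3: 5,363 × $17 = $91,171. Book value $344,556.
Year 4: 4,967 × $17 = $84,439. Book value $260,117.
Year 5: 4,041 × $17 = $68,697. Book value $191,420.
Year 6: 5,795 × $17 = $98,515. Book value $92,905.
Year 7: 4,865 × $17 = $82,705. Book value $10,200.

$27,914; $28,815; $91,171; $84,439; $68,697; $98,515; $82,705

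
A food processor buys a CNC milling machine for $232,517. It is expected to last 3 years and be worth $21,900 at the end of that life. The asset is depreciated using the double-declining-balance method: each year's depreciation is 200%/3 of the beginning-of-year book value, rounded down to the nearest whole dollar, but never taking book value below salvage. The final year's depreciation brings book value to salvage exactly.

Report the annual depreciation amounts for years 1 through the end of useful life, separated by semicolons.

Depreciable base = $232,517 − $21,900 = $210,617.
Year 1: ⌊$232,517 × 200%/3⌋ = $155,011. Book value $77,506.
Year 2: ⌊$77,506 × 200%/3⌋ = $51,670. Book value $25,836.
Year 3 (final): $25,836 − $21,900 = $3,936. Book value $21,900.

$155,011; $51,670; $3,936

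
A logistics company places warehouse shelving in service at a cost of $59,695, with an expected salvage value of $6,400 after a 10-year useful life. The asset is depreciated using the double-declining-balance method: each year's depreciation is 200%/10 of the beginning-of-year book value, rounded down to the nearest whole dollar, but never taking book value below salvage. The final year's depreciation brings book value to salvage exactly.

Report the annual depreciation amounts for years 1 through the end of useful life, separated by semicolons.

Depreciable base = $59,695 − $6,400 = $53,295.
Year 1: ⌊$59,695 × 200%/10⌋ = $11,939. Book value $47,756.
Year 2: ⌊$47,756 × 200%/10⌋ = $9,551. Book value $38,205.
Year 3: ⌊$38,205 × 200%/10⌋ = $7,641. Book value $30,564.
Year 4: ⌊$30,564 × 200%/10⌋ = $6,112. Book value $24,452.
Year 5: ⌊$24,452 × 200%/10⌋ = $4,890. Book value $19,562.
Year 6: ⌊$19,562 × 200%/10⌋ = $3,912. Book value $15,650.
Year 7: ⌊$15,650 × 200%/10⌋ = $3,130. Book value $12,520.
Year 8: ⌊$12,520 × 200%/10⌋ = $2,504. Book value $10,016.
Year 9: ⌊$10,016 × 200%/10⌋ = $2,003. Book value $8,013.
Year 10 (final): $8,013 − $6,400 = $1,613. Book value $6,400.

$11,939; $9,551; $7,641; $6,112; $4,890; $3,912; $3,130; $2,504; $2,003; $1,613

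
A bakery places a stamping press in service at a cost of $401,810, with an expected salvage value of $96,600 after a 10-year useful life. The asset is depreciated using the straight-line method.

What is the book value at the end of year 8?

$157,642

Depreciable base = $401,810 − $96,600 = $305,210.
Annual expense = $305,210 / 10 = $30,521.
End of year 1: book value $371,289.
End of year 2: book value $340,768.
End of year 3: book value $310,247.
End of year 4: book value $279,726.
End of year 5: book value $249,205.
End of year 6: book value $218,684.
End of year 7: book value $188,163.
End of year 8: book value $157,642.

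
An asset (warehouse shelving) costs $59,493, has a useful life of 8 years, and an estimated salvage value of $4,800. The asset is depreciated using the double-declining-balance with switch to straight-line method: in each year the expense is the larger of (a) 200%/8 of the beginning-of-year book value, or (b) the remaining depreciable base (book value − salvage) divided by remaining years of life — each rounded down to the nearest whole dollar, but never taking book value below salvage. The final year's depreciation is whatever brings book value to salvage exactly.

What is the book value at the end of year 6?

$10,590

Depreciable base = $59,493 − $4,800 = $54,693.
Year 1: DB = ⌊$59,493 × 200%/8⌋ = $14,873; SL = ⌊$54,693/8⌋ = $6,836 → take DB $14,873. Book value $44,620.
Year 2: DB = ⌊$44,620 × 200%/8⌋ = $11,155; SL = ⌊$39,820/7⌋ = $5,688 → take DB $11,155. Book value $33,465.
Year 3: DB = ⌊$33,465 × 200%/8⌋ = $8,366; SL = ⌊$28,665/6⌋ = $4,777 → take DB $8,366. Book value $25,099.
Year 4: DB = ⌊$25,099 × 200%/8⌋ = $6,274; SL = ⌊$20,299/5⌋ = $4,059 → take DB $6,274. Book value $18,825.
Year 5: DB = ⌊$18,825 × 200%/8⌋ = $4,706; SL = ⌊$14,025/4⌋ = $3,506 → take DB $4,706. Book value $14,119.
Year 6: DB = ⌊$14,119 × 200%/8⌋ = $3,529; SL = ⌊$9,319/3⌋ = $3,106 → take DB $3,529. Book value $10,590.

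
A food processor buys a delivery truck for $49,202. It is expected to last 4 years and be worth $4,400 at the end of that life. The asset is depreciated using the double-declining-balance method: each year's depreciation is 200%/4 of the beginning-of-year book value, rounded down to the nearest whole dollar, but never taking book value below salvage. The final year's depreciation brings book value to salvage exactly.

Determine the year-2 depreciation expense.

$12,300

Depreciable base = $49,202 − $4,400 = $44,802.
Year 1: ⌊$49,202 × 200%/4⌋ = $24,601. Book value $24,601.
Year 2: ⌊$24,601 × 200%/4⌋ = $12,300. Book value $12,301.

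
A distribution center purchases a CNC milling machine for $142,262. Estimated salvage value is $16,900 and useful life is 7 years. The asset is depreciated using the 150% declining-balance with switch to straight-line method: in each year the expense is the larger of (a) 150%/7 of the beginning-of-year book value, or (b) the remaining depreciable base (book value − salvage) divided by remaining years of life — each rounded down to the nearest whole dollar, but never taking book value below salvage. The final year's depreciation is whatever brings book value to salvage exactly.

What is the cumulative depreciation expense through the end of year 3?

Depreciable base = $142,262 − $16,900 = $125,362.
Year 1: DB = ⌊$142,262 × 150%/7⌋ = $30,484; SL = ⌊$125,362/7⌋ = $17,908 → take DB $30,484. Book value $111,778.
Year 2: DB = ⌊$111,778 × 150%/7⌋ = $23,952; SL = ⌊$94,878/6⌋ = $15,813 → take DB $23,952. Book value $87,826.
Year 3: DB = ⌊$87,826 × 150%/7⌋ = $18,819; SL = ⌊$70,926/5⌋ = $14,185 → take DB $18,819. Book value $69,007.
Accumulated through year 3 = $142,262 − $69,007 = $73,255.

$73,255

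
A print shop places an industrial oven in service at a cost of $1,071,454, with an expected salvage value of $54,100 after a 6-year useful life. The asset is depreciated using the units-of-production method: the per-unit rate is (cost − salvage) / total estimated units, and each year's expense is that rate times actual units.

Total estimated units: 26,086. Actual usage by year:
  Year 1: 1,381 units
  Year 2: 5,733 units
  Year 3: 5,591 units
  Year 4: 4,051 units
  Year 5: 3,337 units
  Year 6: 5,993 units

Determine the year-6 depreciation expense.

$233,727

Depreciable base = $1,071,454 − $54,100 = $1,017,354.
Rate = $1,017,354 / 26,086 units = $39 per unit.
Year 1: 1,381 × $39 = $53,859. Book value $1,017,595.
Year 2: 5,733 × $39 = $223,587. Book value $794,008.
Year 3: 5,591 × $39 = $218,049. Book value $575,959.
Year 4: 4,051 × $39 = $157,989. Book value $417,970.
Year 5: 3,337 × $39 = $130,143. Book value $287,827.
Year 6: 5,993 × $39 = $233,727. Book value $54,100.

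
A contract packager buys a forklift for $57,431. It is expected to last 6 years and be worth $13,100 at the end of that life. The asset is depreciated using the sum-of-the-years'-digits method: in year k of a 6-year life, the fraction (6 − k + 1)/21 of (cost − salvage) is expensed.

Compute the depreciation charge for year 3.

Depreciable base = $57,431 − $13,100 = $44,331.
Sum of the years' digits = 6+5+4+3+2+1 = 21.
Year 1: $44,331 × 6/21 = $12,666. Book value $44,765.
Year 2: $44,331 × 5/21 = $10,555. Book value $34,210.
Year 3: $44,331 × 4/21 = $8,444. Book value $25,766.

$8,444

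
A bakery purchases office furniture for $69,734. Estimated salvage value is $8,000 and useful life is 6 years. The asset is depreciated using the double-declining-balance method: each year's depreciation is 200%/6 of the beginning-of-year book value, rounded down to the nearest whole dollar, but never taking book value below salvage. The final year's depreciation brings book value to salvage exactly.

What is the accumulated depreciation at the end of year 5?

$60,550

Depreciable base = $69,734 − $8,000 = $61,734.
Year 1: ⌊$69,734 × 200%/6⌋ = $23,244. Book value $46,490.
Year 2: ⌊$46,490 × 200%/6⌋ = $15,496. Book value $30,994.
Year 3: ⌊$30,994 × 200%/6⌋ = $10,331. Book value $20,663.
Year 4: ⌊$20,663 × 200%/6⌋ = $6,887. Book value $13,776.
Year 5: ⌊$13,776 × 200%/6⌋ = $4,592. Book value $9,184.
Accumulated through year 5 = $69,734 − $9,184 = $60,550.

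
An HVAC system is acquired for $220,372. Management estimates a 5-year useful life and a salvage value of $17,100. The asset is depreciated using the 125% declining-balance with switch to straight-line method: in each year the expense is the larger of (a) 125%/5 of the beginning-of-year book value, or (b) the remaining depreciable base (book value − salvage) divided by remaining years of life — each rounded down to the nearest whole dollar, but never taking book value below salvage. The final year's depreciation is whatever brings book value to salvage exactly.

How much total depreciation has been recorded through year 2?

$96,412

Depreciable base = $220,372 − $17,100 = $203,272.
Year 1: DB = ⌊$220,372 × 125%/5⌋ = $55,093; SL = ⌊$203,272/5⌋ = $40,654 → take DB $55,093. Book value $165,279.
Year 2: DB = ⌊$165,279 × 125%/5⌋ = $41,319; SL = ⌊$148,179/4⌋ = $37,044 → take DB $41,319. Book value $123,960.
Accumulated through year 2 = $220,372 − $123,960 = $96,412.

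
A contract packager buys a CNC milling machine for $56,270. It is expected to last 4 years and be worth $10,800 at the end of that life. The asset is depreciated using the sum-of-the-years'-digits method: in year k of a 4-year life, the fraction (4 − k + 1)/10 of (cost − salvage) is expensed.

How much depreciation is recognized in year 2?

$13,641

Depreciable base = $56,270 − $10,800 = $45,470.
Sum of the years' digits = 4+3+2+1 = 10.
Year 1: $45,470 × 4/10 = $18,188. Book value $38,082.
Year 2: $45,470 × 3/10 = $13,641. Book value $24,441.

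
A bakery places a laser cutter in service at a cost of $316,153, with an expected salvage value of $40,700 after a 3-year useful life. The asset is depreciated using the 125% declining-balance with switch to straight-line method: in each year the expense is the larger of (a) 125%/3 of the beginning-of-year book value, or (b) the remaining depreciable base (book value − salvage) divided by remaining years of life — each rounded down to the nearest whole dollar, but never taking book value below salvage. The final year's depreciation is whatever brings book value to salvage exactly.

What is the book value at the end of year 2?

$107,581

Depreciable base = $316,153 − $40,700 = $275,453.
Year 1: DB = ⌊$316,153 × 125%/3⌋ = $131,730; SL = ⌊$275,453/3⌋ = $91,817 → take DB $131,730. Book value $184,423.
Year 2: DB = ⌊$184,423 × 125%/3⌋ = $76,842; SL = ⌊$143,723/2⌋ = $71,861 → take DB $76,842. Book value $107,581.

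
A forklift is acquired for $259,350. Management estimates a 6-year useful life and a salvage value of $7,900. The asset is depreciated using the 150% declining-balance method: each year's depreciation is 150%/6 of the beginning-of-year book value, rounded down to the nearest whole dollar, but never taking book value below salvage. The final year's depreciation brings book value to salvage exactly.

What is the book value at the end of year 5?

$61,546

Depreciable base = $259,350 − $7,900 = $251,450.
Year 1: ⌊$259,350 × 150%/6⌋ = $64,837. Book value $194,513.
Year 2: ⌊$194,513 × 150%/6⌋ = $48,628. Book value $145,885.
Year 3: ⌊$145,885 × 150%/6⌋ = $36,471. Book value $109,414.
Year 4: ⌊$109,414 × 150%/6⌋ = $27,353. Book value $82,061.
Year 5: ⌊$82,061 × 150%/6⌋ = $20,515. Book value $61,546.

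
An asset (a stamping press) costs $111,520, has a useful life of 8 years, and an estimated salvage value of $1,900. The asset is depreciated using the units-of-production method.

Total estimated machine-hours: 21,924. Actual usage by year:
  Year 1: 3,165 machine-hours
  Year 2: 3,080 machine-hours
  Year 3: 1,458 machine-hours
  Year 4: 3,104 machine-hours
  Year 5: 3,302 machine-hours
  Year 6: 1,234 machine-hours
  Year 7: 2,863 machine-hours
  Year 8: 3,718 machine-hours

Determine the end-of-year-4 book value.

Depreciable base = $111,520 − $1,900 = $109,620.
Rate = $109,620 / 21,924 machine-hours = $5 per machine-hour.
Year 1: 3,165 × $5 = $15,825. Book value $95,695.
Year 2: 3,080 × $5 = $15,400. Book value $80,295.
Year 3: 1,458 × $5 = $7,290. Book value $73,005.
Year 4: 3,104 × $5 = $15,520. Book value $57,485.

$57,485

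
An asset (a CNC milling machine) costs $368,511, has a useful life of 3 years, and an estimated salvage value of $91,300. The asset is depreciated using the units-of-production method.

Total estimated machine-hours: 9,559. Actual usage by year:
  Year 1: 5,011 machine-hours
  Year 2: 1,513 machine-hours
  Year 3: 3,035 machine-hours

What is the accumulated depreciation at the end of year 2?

Depreciable base = $368,511 − $91,300 = $277,211.
Rate = $277,211 / 9,559 machine-hours = $29 per machine-hour.
Year 1: 5,011 × $29 = $145,319. Book value $223,192.
Year 2: 1,513 × $29 = $43,877. Book value $179,315.
Accumulated through year 2 = $368,511 − $179,315 = $189,196.

$189,196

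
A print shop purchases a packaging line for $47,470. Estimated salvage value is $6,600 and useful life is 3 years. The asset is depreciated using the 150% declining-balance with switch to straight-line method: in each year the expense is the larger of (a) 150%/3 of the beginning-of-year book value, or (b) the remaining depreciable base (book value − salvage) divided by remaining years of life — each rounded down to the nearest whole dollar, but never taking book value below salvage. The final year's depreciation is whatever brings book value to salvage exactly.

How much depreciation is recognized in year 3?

$5,268

Depreciable base = $47,470 − $6,600 = $40,870.
Year 1: DB = ⌊$47,470 × 150%/3⌋ = $23,735; SL = ⌊$40,870/3⌋ = $13,623 → take DB $23,735. Book value $23,735.
Year 2: DB = ⌊$23,735 × 150%/3⌋ = $11,867; SL = ⌊$17,135/2⌋ = $8,567 → take DB $11,867. Book value $11,868.
Year 3 (final): $11,868 − $6,600 = $5,268. Book value $6,600.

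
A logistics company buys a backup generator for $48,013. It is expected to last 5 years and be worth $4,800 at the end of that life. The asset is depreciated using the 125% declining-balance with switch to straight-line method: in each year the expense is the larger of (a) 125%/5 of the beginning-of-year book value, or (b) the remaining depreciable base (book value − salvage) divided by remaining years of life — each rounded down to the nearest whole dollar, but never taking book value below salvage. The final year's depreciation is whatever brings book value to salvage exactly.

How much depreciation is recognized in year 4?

Depreciable base = $48,013 − $4,800 = $43,213.
Year 1: DB = ⌊$48,013 × 125%/5⌋ = $12,003; SL = ⌊$43,213/5⌋ = $8,642 → take DB $12,003. Book value $36,010.
Year 2: DB = ⌊$36,010 × 125%/5⌋ = $9,002; SL = ⌊$31,210/4⌋ = $7,802 → take DB $9,002. Book value $27,008.
Year 3: DB = ⌊$27,008 × 125%/5⌋ = $6,752; SL = ⌊$22,208/3⌋ = $7,402 → take SL $7,402. Book value $19,606.
Year 4: DB = ⌊$19,606 × 125%/5⌋ = $4,901; SL = ⌊$14,806/2⌋ = $7,403 → take SL $7,403. Book value $12,203.

$7,403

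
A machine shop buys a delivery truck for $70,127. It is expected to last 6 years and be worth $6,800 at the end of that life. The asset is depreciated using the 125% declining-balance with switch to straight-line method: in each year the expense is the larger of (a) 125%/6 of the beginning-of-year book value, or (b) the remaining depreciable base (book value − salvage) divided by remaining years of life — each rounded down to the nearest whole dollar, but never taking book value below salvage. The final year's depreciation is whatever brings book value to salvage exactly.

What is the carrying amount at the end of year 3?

Depreciable base = $70,127 − $6,800 = $63,327.
Year 1: DB = ⌊$70,127 × 125%/6⌋ = $14,609; SL = ⌊$63,327/6⌋ = $10,554 → take DB $14,609. Book value $55,518.
Year 2: DB = ⌊$55,518 × 125%/6⌋ = $11,566; SL = ⌊$48,718/5⌋ = $9,743 → take DB $11,566. Book value $43,952.
Year 3: DB = ⌊$43,952 × 125%/6⌋ = $9,156; SL = ⌊$37,152/4⌋ = $9,288 → take SL $9,288. Book value $34,664.

$34,664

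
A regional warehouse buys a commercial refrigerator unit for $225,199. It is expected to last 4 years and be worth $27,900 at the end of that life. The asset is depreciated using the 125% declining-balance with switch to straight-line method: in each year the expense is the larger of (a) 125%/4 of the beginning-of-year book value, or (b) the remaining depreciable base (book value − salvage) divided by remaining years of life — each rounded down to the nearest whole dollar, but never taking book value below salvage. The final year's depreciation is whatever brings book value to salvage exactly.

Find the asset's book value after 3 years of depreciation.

Depreciable base = $225,199 − $27,900 = $197,299.
Year 1: DB = ⌊$225,199 × 125%/4⌋ = $70,374; SL = ⌊$197,299/4⌋ = $49,324 → take DB $70,374. Book value $154,825.
Year 2: DB = ⌊$154,825 × 125%/4⌋ = $48,382; SL = ⌊$126,925/3⌋ = $42,308 → take DB $48,382. Book value $106,443.
Year 3: DB = ⌊$106,443 × 125%/4⌋ = $33,263; SL = ⌊$78,543/2⌋ = $39,271 → take SL $39,271. Book value $67,172.

$67,172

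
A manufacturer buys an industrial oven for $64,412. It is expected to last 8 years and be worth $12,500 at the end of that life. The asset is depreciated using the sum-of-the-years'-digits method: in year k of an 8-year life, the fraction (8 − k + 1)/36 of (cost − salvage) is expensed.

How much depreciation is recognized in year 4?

$7,210

Depreciable base = $64,412 − $12,500 = $51,912.
Sum of the years' digits = 8+7+6+5+4+3+2+1 = 36.
Year 1: $51,912 × 8/36 = $11,536. Book value $52,876.
Year 2: $51,912 × 7/36 = $10,094. Book value $42,782.
Year 3: $51,912 × 6/36 = $8,652. Book value $34,130.
Year 4: $51,912 × 5/36 = $7,210. Book value $26,920.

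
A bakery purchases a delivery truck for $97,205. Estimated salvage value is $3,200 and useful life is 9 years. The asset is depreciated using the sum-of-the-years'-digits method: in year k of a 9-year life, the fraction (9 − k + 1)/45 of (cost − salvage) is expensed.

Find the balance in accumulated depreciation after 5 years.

$73,115

Depreciable base = $97,205 − $3,200 = $94,005.
Sum of the years' digits = 9+8+7+6+5+4+3+2+1 = 45.
Year 1: $94,005 × 9/45 = $18,801. Book value $78,404.
Year 2: $94,005 × 8/45 = $16,712. Book value $61,692.
Year 3: $94,005 × 7/45 = $14,623. Book value $47,069.
Year 4: $94,005 × 6/45 = $12,534. Book value $34,535.
Year 5: $94,005 × 5/45 = $10,445. Book value $24,090.
Accumulated through year 5 = $97,205 − $24,090 = $73,115.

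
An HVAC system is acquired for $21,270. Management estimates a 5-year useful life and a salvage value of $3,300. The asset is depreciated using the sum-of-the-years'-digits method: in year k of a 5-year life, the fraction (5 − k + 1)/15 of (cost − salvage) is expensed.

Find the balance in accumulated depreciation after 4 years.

Depreciable base = $21,270 − $3,300 = $17,970.
Sum of the years' digits = 5+4+3+2+1 = 15.
Year 1: $17,970 × 5/15 = $5,990. Book value $15,280.
Year 2: $17,970 × 4/15 = $4,792. Book value $10,488.
Year 3: $17,970 × 3/15 = $3,594. Book value $6,894.
Year 4: $17,970 × 2/15 = $2,396. Book value $4,498.
Accumulated through year 4 = $21,270 − $4,498 = $16,772.

$16,772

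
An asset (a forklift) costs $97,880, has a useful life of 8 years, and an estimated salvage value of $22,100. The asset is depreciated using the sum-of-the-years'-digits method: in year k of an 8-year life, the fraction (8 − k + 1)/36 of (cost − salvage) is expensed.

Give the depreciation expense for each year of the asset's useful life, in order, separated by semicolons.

Depreciable base = $97,880 − $22,100 = $75,780.
Sum of the years' digits = 8+7+6+5+4+3+2+1 = 36.
Year 1: $75,780 × 8/36 = $16,840. Book value $81,040.
Year 2: $75,780 × 7/36 = $14,735. Book value $66,305.
Year 3: $75,780 × 6/36 = $12,630. Book value $53,675.
Year 4: $75,780 × 5/36 = $10,525. Book value $43,150.
Year 5: $75,780 × 4/36 = $8,420. Book value $34,730.
Year 6: $75,780 × 3/36 = $6,315. Book value $28,415.
Year 7: $75,780 × 2/36 = $4,210. Book value $24,205.
Year 8: $75,780 × 1/36 = $2,105. Book value $22,100.

$16,840; $14,735; $12,630; $10,525; $8,420; $6,315; $4,210; $2,105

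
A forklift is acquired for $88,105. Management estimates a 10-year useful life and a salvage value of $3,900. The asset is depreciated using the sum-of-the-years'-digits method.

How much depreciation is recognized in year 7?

Depreciable base = $88,105 − $3,900 = $84,205.
Sum of the years' digits = 10+9+8+7+6+5+4+3+2+1 = 55.
Year 1: $84,205 × 10/55 = $15,310. Book value $72,795.
Year 2: $84,205 × 9/55 = $13,779. Book value $59,016.
Year 3: $84,205 × 8/55 = $12,248. Book value $46,768.
Year 4: $84,205 × 7/55 = $10,717. Book value $36,051.
Year 5: $84,205 × 6/55 = $9,186. Book value $26,865.
Year 6: $84,205 × 5/55 = $7,655. Book value $19,210.
Year 7: $84,205 × 4/55 = $6,124. Book value $13,086.

$6,124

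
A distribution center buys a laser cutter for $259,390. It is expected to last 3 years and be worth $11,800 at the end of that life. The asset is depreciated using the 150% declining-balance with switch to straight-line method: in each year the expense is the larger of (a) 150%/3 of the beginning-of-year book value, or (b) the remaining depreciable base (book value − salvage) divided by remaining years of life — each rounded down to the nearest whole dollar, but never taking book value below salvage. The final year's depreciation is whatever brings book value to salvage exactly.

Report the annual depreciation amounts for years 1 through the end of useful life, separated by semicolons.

$129,695; $64,847; $53,048

Depreciable base = $259,390 − $11,800 = $247,590.
Year 1: DB = ⌊$259,390 × 150%/3⌋ = $129,695; SL = ⌊$247,590/3⌋ = $82,530 → take DB $129,695. Book value $129,695.
Year 2: DB = ⌊$129,695 × 150%/3⌋ = $64,847; SL = ⌊$117,895/2⌋ = $58,947 → take DB $64,847. Book value $64,848.
Year 3 (final): $64,848 − $11,800 = $53,048. Book value $11,800.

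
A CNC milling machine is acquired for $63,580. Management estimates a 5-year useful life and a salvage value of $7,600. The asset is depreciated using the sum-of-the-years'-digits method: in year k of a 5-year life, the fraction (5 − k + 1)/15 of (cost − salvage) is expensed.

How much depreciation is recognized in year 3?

Depreciable base = $63,580 − $7,600 = $55,980.
Sum of the years' digits = 5+4+3+2+1 = 15.
Year 1: $55,980 × 5/15 = $18,660. Book value $44,920.
Year 2: $55,980 × 4/15 = $14,928. Book value $29,992.
Year 3: $55,980 × 3/15 = $11,196. Book value $18,796.

$11,196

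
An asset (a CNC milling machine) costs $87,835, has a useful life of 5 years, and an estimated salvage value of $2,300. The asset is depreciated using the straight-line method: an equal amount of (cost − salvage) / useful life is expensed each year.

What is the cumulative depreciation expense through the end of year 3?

Depreciable base = $87,835 − $2,300 = $85,535.
Annual expense = $85,535 / 5 = $17,107.
End of year 1: book value $70,728.
End of year 2: book value $53,621.
End of year 3: book value $36,514.
Accumulated through year 3 = $87,835 − $36,514 = $51,321.

$51,321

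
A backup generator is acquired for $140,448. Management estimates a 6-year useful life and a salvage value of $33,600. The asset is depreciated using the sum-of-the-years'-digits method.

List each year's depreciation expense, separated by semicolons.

$30,528; $25,440; $20,352; $15,264; $10,176; $5,088

Depreciable base = $140,448 − $33,600 = $106,848.
Sum of the years' digits = 6+5+4+3+2+1 = 21.
Year 1: $106,848 × 6/21 = $30,528. Book value $109,920.
Year 2: $106,848 × 5/21 = $25,440. Book value $84,480.
Year 3: $106,848 × 4/21 = $20,352. Book value $64,128.
Year 4: $106,848 × 3/21 = $15,264. Book value $48,864.
Year 5: $106,848 × 2/21 = $10,176. Book value $38,688.
Year 6: $106,848 × 1/21 = $5,088. Book value $33,600.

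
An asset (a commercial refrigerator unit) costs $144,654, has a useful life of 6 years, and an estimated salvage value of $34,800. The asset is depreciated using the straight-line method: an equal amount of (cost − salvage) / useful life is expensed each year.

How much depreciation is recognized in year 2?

Depreciable base = $144,654 − $34,800 = $109,854.
Annual expense = $109,854 / 6 = $18,309.

$18,309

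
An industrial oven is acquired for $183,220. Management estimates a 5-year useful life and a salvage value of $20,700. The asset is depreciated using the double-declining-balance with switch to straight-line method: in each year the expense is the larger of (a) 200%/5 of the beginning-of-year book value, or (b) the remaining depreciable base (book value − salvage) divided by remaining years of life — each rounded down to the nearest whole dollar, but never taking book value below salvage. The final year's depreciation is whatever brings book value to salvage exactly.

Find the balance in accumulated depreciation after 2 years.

$117,260

Depreciable base = $183,220 − $20,700 = $162,520.
Year 1: DB = ⌊$183,220 × 200%/5⌋ = $73,288; SL = ⌊$162,520/5⌋ = $32,504 → take DB $73,288. Book value $109,932.
Year 2: DB = ⌊$109,932 × 200%/5⌋ = $43,972; SL = ⌊$89,232/4⌋ = $22,308 → take DB $43,972. Book value $65,960.
Accumulated through year 2 = $183,220 − $65,960 = $117,260.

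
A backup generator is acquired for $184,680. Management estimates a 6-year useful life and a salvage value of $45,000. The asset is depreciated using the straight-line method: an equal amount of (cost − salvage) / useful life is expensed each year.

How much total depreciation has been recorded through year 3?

Depreciable base = $184,680 − $45,000 = $139,680.
Annual expense = $139,680 / 6 = $23,280.
End of year 1: book value $161,400.
End of year 2: book value $138,120.
End of year 3: book value $114,840.
Accumulated through year 3 = $184,680 − $114,840 = $69,840.

$69,840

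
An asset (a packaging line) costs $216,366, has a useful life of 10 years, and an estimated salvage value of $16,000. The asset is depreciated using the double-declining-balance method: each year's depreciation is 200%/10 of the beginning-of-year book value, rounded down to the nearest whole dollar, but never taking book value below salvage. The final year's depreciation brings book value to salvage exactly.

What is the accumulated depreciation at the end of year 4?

$127,742

Depreciable base = $216,366 − $16,000 = $200,366.
Year 1: ⌊$216,366 × 200%/10⌋ = $43,273. Book value $173,093.
Year 2: ⌊$173,093 × 200%/10⌋ = $34,618. Book value $138,475.
Year 3: ⌊$138,475 × 200%/10⌋ = $27,695. Book value $110,780.
Year 4: ⌊$110,780 × 200%/10⌋ = $22,156. Book value $88,624.
Accumulated through year 4 = $216,366 − $88,624 = $127,742.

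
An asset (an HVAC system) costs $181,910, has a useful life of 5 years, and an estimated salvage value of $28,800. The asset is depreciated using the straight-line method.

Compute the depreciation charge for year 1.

$30,622

Depreciable base = $181,910 − $28,800 = $153,110.
Annual expense = $153,110 / 5 = $30,622.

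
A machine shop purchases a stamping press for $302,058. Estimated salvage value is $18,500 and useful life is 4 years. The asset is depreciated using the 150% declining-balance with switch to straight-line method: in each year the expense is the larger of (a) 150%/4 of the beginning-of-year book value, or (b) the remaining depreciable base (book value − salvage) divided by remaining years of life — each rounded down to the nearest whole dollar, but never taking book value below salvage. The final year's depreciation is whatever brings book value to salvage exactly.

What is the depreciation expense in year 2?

$70,795

Depreciable base = $302,058 − $18,500 = $283,558.
Year 1: DB = ⌊$302,058 × 150%/4⌋ = $113,271; SL = ⌊$283,558/4⌋ = $70,889 → take DB $113,271. Book value $188,787.
Year 2: DB = ⌊$188,787 × 150%/4⌋ = $70,795; SL = ⌊$170,287/3⌋ = $56,762 → take DB $70,795. Book value $117,992.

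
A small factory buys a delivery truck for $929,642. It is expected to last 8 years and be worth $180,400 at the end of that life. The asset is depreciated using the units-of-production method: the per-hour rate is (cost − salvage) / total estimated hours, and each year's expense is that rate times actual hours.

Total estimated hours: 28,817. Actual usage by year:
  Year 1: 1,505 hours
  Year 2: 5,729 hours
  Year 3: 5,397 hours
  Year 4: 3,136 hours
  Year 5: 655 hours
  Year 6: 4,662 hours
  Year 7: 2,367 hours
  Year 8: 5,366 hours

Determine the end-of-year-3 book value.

$601,236

Depreciable base = $929,642 − $180,400 = $749,242.
Rate = $749,242 / 28,817 hours = $26 per hour.
Year 1: 1,505 × $26 = $39,130. Book value $890,512.
Year 2: 5,729 × $26 = $148,954. Book value $741,558.
Year 3: 5,397 × $26 = $140,322. Book value $601,236.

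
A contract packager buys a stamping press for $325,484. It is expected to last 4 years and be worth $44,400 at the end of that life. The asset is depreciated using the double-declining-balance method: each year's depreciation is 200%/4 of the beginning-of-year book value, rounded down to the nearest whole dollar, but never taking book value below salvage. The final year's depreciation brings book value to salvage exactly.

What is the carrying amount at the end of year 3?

$44,400

Depreciable base = $325,484 − $44,400 = $281,084.
Year 1: ⌊$325,484 × 200%/4⌋ = $162,742. Book value $162,742.
Year 2: ⌊$162,742 × 200%/4⌋ = $81,371. Book value $81,371.
Year 3: ⌊$81,371 × 200%/4⌋ = $40,685, capped at $36,971. Book value $44,400.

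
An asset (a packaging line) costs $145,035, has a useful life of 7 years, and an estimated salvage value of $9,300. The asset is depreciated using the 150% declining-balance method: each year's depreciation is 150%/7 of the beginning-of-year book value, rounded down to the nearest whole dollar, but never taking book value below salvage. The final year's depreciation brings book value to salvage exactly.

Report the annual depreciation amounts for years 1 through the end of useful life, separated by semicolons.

Depreciable base = $145,035 − $9,300 = $135,735.
Year 1: ⌊$145,035 × 150%/7⌋ = $31,078. Book value $113,957.
Year 2: ⌊$113,957 × 150%/7⌋ = $24,419. Book value $89,538.
Year 3: ⌊$89,538 × 150%/7⌋ = $19,186. Book value $70,352.
Year 4: ⌊$70,352 × 150%/7⌋ = $15,075. Book value $55,277.
Year 5: ⌊$55,277 × 150%/7⌋ = $11,845. Book value $43,432.
Year 6: ⌊$43,432 × 150%/7⌋ = $9,306. Book value $34,126.
Year 7 (final): $34,126 − $9,300 = $24,826. Book value $9,300.

$31,078; $24,419; $19,186; $15,075; $11,845; $9,306; $24,826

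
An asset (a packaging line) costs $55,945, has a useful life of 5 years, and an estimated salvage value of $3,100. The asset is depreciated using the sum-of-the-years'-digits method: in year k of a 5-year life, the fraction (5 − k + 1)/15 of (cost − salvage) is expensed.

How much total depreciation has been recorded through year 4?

Depreciable base = $55,945 − $3,100 = $52,845.
Sum of the years' digits = 5+4+3+2+1 = 15.
Year 1: $52,845 × 5/15 = $17,615. Book value $38,330.
Year 2: $52,845 × 4/15 = $14,092. Book value $24,238.
Year 3: $52,845 × 3/15 = $10,569. Book value $13,669.
Year 4: $52,845 × 2/15 = $7,046. Book value $6,623.
Accumulated through year 4 = $55,945 − $6,623 = $49,322.

$49,322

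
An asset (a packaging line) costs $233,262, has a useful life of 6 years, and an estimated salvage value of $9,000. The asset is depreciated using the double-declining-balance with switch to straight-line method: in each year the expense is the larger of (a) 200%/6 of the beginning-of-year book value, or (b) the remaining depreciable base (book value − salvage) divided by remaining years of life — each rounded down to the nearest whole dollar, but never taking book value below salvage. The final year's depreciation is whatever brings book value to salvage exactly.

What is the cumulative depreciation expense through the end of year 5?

Depreciable base = $233,262 − $9,000 = $224,262.
Year 1: DB = ⌊$233,262 × 200%/6⌋ = $77,754; SL = ⌊$224,262/6⌋ = $37,377 → take DB $77,754. Book value $155,508.
Year 2: DB = ⌊$155,508 × 200%/6⌋ = $51,836; SL = ⌊$146,508/5⌋ = $29,301 → take DB $51,836. Book value $103,672.
Year 3: DB = ⌊$103,672 × 200%/6⌋ = $34,557; SL = ⌊$94,672/4⌋ = $23,668 → take DB $34,557. Book value $69,115.
Year 4: DB = ⌊$69,115 × 200%/6⌋ = $23,038; SL = ⌊$60,115/3⌋ = $20,038 → take DB $23,038. Book value $46,077.
Year 5: DB = ⌊$46,077 × 200%/6⌋ = $15,359; SL = ⌊$37,077/2⌋ = $18,538 → take SL $18,538. Book value $27,539.
Accumulated through year 5 = $233,262 − $27,539 = $205,723.

$205,723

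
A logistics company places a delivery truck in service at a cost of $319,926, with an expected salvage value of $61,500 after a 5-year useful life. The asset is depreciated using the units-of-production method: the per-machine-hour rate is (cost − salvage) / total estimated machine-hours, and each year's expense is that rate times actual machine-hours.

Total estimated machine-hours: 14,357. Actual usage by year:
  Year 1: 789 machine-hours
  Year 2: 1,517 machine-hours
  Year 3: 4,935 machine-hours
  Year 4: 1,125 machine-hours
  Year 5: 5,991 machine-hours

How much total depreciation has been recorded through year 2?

$41,508

Depreciable base = $319,926 − $61,500 = $258,426.
Rate = $258,426 / 14,357 machine-hours = $18 per machine-hour.
Year 1: 789 × $18 = $14,202. Book value $305,724.
Year 2: 1,517 × $18 = $27,306. Book value $278,418.
Accumulated through year 2 = $319,926 − $278,418 = $41,508.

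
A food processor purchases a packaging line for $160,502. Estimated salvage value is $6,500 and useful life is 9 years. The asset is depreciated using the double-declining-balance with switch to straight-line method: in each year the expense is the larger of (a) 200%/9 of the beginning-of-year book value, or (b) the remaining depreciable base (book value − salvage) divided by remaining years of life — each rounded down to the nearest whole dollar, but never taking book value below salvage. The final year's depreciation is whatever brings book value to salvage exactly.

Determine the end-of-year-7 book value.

$25,856

Depreciable base = $160,502 − $6,500 = $154,002.
Year 1: DB = ⌊$160,502 × 200%/9⌋ = $35,667; SL = ⌊$154,002/9⌋ = $17,111 → take DB $35,667. Book value $124,835.
Year 2: DB = ⌊$124,835 × 200%/9⌋ = $27,741; SL = ⌊$118,335/8⌋ = $14,791 → take DB $27,741. Book value $97,094.
Year 3: DB = ⌊$97,094 × 200%/9⌋ = $21,576; SL = ⌊$90,594/7⌋ = $12,942 → take DB $21,576. Book value $75,518.
Year 4: DB = ⌊$75,518 × 200%/9⌋ = $16,781; SL = ⌊$69,018/6⌋ = $11,503 → take DB $16,781. Book value $58,737.
Year 5: DB = ⌊$58,737 × 200%/9⌋ = $13,052; SL = ⌊$52,237/5⌋ = $10,447 → take DB $13,052. Book value $45,685.
Year 6: DB = ⌊$45,685 × 200%/9⌋ = $10,152; SL = ⌊$39,185/4⌋ = $9,796 → take DB $10,152. Book value $35,533.
Year 7: DB = ⌊$35,533 × 200%/9⌋ = $7,896; SL = ⌊$29,033/3⌋ = $9,677 → take SL $9,677. Book value $25,856.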